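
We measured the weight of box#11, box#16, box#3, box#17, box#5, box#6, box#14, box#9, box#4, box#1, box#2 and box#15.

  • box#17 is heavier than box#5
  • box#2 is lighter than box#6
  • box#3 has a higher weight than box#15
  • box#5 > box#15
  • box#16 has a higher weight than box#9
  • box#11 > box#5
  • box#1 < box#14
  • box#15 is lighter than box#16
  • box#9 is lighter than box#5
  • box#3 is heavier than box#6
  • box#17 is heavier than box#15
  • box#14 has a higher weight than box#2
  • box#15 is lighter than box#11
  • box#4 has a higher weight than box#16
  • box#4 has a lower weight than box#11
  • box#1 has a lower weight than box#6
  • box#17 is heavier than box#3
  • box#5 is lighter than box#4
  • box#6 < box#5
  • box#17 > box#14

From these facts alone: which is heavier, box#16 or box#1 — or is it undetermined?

Following every chain through box#1: above box#1 we get box#14, box#6, box#3, box#5, box#17, box#4, box#11.
box#16 is not reached, and no chain runs the other way from box#16 to box#1.
So the given relations leave the order of box#1 and box#16 undetermined.

undetermined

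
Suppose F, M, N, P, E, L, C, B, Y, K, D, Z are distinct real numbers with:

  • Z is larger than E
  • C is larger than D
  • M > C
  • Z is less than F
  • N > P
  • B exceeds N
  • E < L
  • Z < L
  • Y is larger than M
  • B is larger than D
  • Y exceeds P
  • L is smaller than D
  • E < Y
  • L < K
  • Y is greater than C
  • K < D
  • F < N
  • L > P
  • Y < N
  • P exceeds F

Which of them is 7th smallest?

D

The consecutive relations fix a unique order: E < Z < F < P < L < K < D < C < M < Y < N < B.
Counting 7 from the smallest end gives D.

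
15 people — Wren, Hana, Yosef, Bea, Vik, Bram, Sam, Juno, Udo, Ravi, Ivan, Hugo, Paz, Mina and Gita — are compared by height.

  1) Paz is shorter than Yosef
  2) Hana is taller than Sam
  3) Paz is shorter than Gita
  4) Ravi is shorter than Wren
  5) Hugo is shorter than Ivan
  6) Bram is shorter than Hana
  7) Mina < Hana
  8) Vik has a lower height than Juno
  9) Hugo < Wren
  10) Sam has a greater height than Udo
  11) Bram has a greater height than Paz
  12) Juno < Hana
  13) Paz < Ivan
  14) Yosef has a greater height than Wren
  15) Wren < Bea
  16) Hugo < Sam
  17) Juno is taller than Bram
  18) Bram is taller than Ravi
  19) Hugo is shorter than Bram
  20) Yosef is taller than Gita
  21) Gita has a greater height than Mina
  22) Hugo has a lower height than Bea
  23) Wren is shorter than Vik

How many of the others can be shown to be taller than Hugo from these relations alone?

Directly above Hugo: Sam, Wren, Ivan, Bram, Bea.
One step further: Vik, Juno, Yosef, Hana (9 so far).
Nothing else is reachable above Hugo; 9 in all.

9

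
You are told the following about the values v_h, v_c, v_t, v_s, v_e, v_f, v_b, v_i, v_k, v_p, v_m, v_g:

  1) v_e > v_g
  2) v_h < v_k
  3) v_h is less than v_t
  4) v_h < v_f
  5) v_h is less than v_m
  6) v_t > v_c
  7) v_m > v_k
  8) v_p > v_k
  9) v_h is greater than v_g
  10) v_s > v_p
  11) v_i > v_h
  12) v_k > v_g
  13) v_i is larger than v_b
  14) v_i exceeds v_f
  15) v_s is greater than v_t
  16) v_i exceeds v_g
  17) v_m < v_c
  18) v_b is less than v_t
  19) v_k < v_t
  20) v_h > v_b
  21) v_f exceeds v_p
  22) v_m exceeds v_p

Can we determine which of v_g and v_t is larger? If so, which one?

Link the given pairs in sequence: v_g < v_h; v_h < v_k; v_k < v_p; v_p < v_m; v_m < v_c; v_c < v_t.
Chaining these gives v_g < v_h < v_k < v_p < v_m < v_c < v_t.
So v_t is larger.

v_t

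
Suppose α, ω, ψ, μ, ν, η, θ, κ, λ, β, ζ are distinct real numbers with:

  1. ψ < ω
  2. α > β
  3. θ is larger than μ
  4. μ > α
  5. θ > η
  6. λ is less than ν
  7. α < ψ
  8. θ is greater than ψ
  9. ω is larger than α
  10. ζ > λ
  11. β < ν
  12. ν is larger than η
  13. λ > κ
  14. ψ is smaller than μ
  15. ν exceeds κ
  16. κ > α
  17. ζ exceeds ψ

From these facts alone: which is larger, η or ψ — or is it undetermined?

Following every chain through η: above η we get ν, θ.
ψ is not reached, and no chain runs the other way from ψ to η.
So the given relations leave the order of η and ψ undetermined.

undetermined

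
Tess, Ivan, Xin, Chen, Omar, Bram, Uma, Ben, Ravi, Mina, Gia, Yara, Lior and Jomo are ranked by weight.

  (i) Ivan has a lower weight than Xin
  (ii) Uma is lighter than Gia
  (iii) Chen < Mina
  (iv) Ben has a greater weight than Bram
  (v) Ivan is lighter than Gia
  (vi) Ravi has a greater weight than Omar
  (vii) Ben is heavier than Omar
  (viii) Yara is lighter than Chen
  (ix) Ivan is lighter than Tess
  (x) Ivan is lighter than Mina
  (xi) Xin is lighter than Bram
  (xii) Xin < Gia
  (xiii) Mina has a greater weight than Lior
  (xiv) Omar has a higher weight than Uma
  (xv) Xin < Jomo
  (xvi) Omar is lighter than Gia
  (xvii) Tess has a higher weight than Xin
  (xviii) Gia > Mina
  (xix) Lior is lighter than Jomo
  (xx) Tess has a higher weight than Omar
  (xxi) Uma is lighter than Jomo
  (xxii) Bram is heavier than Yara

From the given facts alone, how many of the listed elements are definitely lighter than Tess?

4

Directly below Tess: Ivan, Xin, Omar.
One step further: Uma (4 so far).
Nothing else is reachable below Tess; 4 in all.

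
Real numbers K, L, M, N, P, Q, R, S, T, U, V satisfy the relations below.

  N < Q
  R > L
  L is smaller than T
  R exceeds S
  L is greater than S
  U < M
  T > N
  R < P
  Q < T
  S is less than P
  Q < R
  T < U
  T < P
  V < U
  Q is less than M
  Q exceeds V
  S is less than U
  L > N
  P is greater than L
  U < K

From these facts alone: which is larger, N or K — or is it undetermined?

Chaining the given relations: N < L < T < U < K.
So K is larger.

K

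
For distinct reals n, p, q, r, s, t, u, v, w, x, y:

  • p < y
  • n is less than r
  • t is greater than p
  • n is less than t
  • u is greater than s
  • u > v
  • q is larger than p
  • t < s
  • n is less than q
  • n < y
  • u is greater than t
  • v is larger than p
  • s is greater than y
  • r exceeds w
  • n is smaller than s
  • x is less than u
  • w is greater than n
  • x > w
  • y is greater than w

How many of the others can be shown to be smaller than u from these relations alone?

8

From u the given relations immediately reach v, x, t, s.
From those, p, n, w, y — 8 in total.
No other element is forced below u by the given relations, so the count is 8.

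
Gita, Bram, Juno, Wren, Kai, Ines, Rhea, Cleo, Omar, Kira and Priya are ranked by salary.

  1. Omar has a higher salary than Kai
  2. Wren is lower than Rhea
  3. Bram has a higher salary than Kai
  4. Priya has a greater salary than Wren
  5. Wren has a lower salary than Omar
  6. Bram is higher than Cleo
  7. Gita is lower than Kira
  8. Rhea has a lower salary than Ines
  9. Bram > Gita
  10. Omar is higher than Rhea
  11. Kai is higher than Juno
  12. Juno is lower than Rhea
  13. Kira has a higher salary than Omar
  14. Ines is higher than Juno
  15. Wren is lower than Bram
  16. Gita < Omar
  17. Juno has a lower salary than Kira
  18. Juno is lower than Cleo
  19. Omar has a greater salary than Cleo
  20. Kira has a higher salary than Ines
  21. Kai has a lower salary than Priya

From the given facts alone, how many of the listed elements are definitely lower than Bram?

The elements the relations force below Bram are Wren, Gita, Juno, Kai, Cleo — no chain reaches any other.
That is 5.

5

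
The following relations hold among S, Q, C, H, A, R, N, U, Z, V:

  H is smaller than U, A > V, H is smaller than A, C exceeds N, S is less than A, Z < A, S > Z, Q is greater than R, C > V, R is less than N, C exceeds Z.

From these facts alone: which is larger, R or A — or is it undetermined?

Following every chain through R: above R we get Q, N, C.
A is not reached, and no chain runs the other way from A to R.
So the given relations leave the order of R and A undetermined.

undetermined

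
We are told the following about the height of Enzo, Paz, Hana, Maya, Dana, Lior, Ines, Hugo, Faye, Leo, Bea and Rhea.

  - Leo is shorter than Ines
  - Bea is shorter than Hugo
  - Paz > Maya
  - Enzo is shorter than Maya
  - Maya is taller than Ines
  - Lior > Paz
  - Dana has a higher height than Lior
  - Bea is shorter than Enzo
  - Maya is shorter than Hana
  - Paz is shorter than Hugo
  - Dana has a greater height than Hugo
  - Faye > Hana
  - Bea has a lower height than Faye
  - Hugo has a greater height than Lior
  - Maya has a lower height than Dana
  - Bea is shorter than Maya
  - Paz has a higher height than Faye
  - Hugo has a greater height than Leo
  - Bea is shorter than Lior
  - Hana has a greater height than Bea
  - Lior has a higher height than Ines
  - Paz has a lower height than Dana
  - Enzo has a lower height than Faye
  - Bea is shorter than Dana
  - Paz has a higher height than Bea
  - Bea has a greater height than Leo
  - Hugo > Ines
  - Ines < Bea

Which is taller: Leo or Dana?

Dana

Following the relations from Leo: Leo < Ines < Bea < Enzo < Maya < Hana < Faye < Paz < Lior < Hugo < Dana.
So Leo < Dana; Dana is the taller of the two.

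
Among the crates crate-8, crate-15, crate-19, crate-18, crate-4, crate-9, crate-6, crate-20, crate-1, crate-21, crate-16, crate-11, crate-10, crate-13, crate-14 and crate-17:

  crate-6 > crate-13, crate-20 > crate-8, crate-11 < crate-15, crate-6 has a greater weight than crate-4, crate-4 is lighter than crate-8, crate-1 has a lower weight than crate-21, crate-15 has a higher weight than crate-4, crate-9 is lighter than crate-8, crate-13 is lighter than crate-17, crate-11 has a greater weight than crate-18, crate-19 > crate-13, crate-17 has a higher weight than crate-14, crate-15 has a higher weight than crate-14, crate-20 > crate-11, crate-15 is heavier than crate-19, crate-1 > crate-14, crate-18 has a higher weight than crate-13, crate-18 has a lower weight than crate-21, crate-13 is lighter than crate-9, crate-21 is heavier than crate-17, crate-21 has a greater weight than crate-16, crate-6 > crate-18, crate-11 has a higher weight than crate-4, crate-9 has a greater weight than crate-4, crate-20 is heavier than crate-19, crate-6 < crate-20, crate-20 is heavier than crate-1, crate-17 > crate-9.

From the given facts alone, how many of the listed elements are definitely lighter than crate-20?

From crate-20 the given relations immediately reach crate-19, crate-8, crate-11, crate-6, crate-1.
From those, crate-4, crate-13, crate-18, crate-9, crate-14 — 10 in total.
Nothing else is reachable below crate-20; 10 in all.

10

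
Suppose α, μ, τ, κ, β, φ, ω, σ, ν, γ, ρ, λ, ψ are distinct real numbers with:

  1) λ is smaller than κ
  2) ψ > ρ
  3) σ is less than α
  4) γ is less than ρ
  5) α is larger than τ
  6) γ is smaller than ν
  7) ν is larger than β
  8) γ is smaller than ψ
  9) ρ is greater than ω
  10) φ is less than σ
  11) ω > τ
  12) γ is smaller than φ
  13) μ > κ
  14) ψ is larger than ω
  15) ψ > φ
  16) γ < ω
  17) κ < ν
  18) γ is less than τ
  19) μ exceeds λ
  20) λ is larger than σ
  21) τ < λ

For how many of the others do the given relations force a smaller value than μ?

6

From μ the given relations immediately reach λ, κ.
From those, σ, τ — 4 in total.
From those, γ, φ — 6 in total.
Nothing else is reachable below μ; 6 in all.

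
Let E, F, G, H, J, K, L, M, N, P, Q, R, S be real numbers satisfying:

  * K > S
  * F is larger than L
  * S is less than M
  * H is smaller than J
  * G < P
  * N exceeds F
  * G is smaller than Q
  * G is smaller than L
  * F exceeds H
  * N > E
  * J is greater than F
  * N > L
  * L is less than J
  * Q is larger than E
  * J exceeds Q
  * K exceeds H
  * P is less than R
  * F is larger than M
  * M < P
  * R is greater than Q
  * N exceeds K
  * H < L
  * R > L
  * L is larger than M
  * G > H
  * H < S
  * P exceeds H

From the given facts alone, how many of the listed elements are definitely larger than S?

8

The elements the relations force above S are K, M, L, F, P, R, N, J — no chain reaches any other.
That is 8.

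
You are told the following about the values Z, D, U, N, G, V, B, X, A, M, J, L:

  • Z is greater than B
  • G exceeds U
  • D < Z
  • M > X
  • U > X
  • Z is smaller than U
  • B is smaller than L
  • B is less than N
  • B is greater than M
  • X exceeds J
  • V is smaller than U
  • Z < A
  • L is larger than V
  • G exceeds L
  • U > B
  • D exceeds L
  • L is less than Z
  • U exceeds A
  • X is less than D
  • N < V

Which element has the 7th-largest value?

Chaining the given pairs: J < X < M < B < N < V < L < D < Z < A < U < G.
The 7th largest is V.

V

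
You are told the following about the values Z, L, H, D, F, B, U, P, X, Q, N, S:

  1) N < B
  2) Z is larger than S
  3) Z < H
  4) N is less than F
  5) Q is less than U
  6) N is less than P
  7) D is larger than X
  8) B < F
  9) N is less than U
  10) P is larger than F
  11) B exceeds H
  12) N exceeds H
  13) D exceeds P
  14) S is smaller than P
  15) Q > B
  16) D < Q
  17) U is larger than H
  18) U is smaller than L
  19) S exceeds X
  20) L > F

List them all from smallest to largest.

Nothing is placed below X, so it is least; from there X < S; S < Z; Z < H; H < N; N < B; B < F; F < P; P < D; D < Q; Q < U; U < L, each given directly.

X < S < Z < H < N < B < F < P < D < Q < U < L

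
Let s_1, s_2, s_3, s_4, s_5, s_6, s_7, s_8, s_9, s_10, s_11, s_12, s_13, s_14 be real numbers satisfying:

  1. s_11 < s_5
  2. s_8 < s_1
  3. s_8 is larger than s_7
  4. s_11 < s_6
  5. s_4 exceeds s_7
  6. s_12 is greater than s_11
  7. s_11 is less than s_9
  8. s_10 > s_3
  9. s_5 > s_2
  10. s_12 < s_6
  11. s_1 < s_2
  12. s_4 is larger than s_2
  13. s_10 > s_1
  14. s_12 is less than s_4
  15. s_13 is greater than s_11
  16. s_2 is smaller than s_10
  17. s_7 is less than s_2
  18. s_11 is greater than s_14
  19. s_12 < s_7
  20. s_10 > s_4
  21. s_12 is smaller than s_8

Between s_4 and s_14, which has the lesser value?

s_14

The relevant relations are s_14 < s_11; s_11 < s_12; s_12 < s_7; s_7 < s_8; s_8 < s_1; s_1 < s_2; s_2 < s_4.
Together: s_14 < s_11 < s_12 < s_7 < s_8 < s_1 < s_2 < s_4.
So s_14 < s_4; s_14 is the smaller of the two.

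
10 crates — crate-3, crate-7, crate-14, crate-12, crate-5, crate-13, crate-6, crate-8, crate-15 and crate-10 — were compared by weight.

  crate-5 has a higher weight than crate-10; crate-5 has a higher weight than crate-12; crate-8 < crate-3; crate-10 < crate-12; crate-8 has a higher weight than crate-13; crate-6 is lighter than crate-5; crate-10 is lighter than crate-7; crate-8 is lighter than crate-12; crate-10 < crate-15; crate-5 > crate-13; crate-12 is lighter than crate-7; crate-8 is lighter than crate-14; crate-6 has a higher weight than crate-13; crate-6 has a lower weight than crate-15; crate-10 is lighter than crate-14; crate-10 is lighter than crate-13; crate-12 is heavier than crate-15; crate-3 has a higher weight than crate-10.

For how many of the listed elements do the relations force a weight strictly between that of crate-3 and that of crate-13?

The relations place crate-13 below crate-3. An element lies strictly between them when it is forced above crate-13 and also forced below crate-3.
Above crate-13: {crate-6, crate-8, crate-15, crate-12, crate-7, crate-5, crate-14}. Below crate-3: {crate-10, crate-8}.
Intersection: {crate-8} — 1.

1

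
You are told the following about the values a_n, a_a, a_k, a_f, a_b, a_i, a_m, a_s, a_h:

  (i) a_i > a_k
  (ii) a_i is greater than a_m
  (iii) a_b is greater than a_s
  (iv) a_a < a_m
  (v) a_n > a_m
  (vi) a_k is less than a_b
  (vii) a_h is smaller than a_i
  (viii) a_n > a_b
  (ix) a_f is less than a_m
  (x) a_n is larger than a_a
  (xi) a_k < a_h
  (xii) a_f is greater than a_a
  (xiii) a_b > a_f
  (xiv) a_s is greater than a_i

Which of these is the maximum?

Chaining downward from a_n: directly below it, a_a, a_m, a_b; then a_k, a_f, a_s; then a_i; then a_h.
That covers every other element, and nothing is given above a_n, so a_n is the maximum.

a_n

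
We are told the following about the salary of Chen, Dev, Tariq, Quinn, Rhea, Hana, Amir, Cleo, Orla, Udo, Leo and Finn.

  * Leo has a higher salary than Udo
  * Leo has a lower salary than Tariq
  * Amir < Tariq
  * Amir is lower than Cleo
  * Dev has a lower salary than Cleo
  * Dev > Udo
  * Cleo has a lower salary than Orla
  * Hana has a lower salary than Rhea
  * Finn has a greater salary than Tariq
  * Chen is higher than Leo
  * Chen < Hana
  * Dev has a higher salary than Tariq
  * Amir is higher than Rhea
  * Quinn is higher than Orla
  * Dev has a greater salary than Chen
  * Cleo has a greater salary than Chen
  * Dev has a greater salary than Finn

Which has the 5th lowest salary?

Rhea

Chaining the given pairs: Udo < Leo < Chen < Hana < Rhea < Amir < Tariq < Finn < Dev < Cleo < Orla < Quinn.
Counting 5 from the smallest end gives Rhea.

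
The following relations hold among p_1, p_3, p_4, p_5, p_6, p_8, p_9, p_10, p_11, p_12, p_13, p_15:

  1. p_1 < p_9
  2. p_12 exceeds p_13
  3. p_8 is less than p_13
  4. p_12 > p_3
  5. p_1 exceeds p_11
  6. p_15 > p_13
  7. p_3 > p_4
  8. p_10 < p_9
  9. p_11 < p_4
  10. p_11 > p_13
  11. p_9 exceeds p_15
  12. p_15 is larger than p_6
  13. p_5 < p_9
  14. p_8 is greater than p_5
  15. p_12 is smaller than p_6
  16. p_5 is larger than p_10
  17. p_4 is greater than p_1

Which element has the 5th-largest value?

The consecutive relations fix a unique order: p_10 < p_5 < p_8 < p_13 < p_11 < p_1 < p_4 < p_3 < p_12 < p_6 < p_15 < p_9.
The 5th largest is p_3.

p_3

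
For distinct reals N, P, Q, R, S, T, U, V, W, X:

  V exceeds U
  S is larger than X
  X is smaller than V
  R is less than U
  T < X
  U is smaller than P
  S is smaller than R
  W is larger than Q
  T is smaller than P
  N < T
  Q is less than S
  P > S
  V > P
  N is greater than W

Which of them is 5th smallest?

Chaining the given pairs: Q < W < N < T < X < S < R < U < P < V.
The 5th smallest is X.

X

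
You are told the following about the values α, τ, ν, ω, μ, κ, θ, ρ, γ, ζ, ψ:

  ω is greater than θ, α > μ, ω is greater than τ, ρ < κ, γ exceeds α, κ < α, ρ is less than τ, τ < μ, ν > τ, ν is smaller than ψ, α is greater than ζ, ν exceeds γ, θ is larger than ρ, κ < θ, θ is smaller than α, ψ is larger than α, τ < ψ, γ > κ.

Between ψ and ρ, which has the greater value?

ψ

ρ < τ and τ < μ give ρ < μ.
With μ < α: ρ < τ < μ < α.
Then α < γ extends the chain to γ.
Then γ < ν extends the chain to ν.
Then ν < ψ extends the chain to ψ.
So ρ < ψ; ψ is the larger of the two.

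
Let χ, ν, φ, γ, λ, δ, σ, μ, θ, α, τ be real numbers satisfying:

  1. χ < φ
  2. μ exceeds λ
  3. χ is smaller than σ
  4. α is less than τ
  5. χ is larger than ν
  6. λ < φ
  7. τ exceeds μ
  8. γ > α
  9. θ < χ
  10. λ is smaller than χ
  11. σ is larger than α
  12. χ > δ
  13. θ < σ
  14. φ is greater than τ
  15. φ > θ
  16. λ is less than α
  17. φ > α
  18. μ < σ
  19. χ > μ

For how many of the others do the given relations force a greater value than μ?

4

The elements the relations force above μ are τ, χ, σ, φ — no chain reaches any other.
That is 4.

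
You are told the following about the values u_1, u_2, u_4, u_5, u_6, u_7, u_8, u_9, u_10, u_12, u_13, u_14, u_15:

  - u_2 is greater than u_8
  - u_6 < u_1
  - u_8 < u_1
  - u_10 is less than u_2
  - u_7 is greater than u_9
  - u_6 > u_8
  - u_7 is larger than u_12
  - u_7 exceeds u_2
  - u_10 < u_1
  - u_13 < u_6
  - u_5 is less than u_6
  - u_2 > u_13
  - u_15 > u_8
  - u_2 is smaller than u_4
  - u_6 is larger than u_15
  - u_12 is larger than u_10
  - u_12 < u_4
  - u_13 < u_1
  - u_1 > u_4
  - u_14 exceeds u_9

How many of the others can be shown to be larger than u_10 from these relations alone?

5

Directly above u_10: u_2, u_12, u_1.
One step further: u_7, u_4 (5 so far).
No other element is forced above u_10 by the given relations, so the count is 5.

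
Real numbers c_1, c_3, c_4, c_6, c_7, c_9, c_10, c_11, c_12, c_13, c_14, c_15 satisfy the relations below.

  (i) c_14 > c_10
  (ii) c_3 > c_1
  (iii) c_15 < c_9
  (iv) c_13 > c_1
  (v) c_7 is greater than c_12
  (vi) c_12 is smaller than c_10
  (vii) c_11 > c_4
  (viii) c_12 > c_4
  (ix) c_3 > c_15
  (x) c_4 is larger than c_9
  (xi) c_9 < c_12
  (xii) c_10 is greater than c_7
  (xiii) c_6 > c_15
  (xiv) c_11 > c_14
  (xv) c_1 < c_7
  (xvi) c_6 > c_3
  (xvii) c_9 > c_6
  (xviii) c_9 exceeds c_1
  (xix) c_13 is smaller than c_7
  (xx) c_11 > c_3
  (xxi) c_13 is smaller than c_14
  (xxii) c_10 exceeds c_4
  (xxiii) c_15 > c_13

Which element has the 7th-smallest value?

Piecing the relations together gives one ordering: c_1 < c_13 < c_15 < c_3 < c_6 < c_9 < c_4 < c_12 < c_7 < c_10 < c_14 < c_11.
The 7th smallest is c_4.

c_4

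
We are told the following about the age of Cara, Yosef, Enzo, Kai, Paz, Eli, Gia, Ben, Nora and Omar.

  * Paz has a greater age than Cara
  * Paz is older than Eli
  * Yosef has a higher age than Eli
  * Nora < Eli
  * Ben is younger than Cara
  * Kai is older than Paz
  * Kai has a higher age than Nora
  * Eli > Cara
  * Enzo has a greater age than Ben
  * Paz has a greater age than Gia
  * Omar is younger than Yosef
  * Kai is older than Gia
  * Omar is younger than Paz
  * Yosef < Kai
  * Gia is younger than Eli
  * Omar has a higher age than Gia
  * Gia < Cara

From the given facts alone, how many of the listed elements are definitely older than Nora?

4

Directly above Nora: Eli, Kai.
One step further: Paz, Yosef (4 so far).
Nothing else is reachable above Nora; 4 in all.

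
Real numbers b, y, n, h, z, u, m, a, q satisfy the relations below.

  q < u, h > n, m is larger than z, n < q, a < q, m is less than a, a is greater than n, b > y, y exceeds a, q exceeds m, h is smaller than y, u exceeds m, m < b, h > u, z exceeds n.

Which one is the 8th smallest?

Chaining the given pairs: n < z < m < a < q < u < h < y < b.
The 8th smallest is y.

y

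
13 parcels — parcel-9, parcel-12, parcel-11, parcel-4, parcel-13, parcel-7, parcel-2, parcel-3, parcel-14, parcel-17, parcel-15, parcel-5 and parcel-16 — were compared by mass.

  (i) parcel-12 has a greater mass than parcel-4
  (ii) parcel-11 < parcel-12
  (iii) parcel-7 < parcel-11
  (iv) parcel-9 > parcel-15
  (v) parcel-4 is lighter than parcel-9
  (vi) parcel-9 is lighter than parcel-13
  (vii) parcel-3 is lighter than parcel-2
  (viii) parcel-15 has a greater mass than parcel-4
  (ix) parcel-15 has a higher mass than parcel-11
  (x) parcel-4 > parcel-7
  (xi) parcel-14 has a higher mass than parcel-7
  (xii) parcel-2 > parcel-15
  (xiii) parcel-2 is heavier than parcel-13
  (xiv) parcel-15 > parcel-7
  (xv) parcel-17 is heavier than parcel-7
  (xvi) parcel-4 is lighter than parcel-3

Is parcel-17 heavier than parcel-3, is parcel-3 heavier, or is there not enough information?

Following every chain through parcel-3: above parcel-3 we get parcel-2; below parcel-3 we get parcel-7, parcel-4.
parcel-17 is not reached, and no chain runs the other way from parcel-17 to parcel-3.
So the given relations leave the order of parcel-3 and parcel-17 undetermined.

undetermined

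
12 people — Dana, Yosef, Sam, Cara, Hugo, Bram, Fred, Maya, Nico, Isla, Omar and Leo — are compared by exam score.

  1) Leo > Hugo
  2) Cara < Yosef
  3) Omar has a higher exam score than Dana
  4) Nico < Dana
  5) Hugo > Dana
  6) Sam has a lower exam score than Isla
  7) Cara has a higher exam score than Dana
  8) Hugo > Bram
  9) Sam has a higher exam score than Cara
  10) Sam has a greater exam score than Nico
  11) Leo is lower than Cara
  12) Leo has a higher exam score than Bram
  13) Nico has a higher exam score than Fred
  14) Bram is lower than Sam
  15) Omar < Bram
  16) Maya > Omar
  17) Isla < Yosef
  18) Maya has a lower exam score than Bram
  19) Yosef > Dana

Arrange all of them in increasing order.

Fred < Nico < Dana < Omar < Maya < Bram < Hugo < Leo < Cara < Sam < Isla < Yosef

The consecutive links are each given: Fred < Nico; Nico < Dana; Dana < Omar; Omar < Maya; Maya < Bram; Bram < Hugo; Hugo < Leo; Leo < Cara; Cara < Sam; Sam < Isla; Isla < Yosef.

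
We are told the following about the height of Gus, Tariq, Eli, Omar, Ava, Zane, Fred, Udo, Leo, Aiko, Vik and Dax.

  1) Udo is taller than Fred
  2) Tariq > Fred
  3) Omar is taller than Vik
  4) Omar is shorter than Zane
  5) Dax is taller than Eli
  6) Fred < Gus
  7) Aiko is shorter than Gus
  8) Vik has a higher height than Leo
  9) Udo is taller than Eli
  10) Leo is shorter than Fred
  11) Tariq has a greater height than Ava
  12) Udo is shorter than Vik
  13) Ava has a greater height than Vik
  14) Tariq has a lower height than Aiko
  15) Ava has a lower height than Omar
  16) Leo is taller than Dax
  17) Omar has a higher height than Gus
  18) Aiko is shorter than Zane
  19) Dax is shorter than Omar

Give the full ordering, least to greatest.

Nothing is placed below Eli, so it is least; from there Eli < Dax; Dax < Leo; Leo < Fred; Fred < Udo; Udo < Vik; Vik < Ava; Ava < Tariq; Tariq < Aiko; Aiko < Gus; Gus < Omar; Omar < Zane, each given directly.

Eli < Dax < Leo < Fred < Udo < Vik < Ava < Tariq < Aiko < Gus < Omar < Zane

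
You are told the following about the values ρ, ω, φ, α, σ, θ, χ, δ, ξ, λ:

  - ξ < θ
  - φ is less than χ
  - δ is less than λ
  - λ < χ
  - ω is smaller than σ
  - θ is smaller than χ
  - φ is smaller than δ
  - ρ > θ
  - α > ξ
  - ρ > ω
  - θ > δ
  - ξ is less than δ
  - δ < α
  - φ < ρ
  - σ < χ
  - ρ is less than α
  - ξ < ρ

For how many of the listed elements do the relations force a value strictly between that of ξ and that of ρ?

Chaining upward from ξ reaches: δ, θ, λ, α, χ.
Chaining downward from ρ reaches: ω, φ, δ, θ.
Strictly between ξ and ρ are those in both lists: δ, θ — 2 elements.

2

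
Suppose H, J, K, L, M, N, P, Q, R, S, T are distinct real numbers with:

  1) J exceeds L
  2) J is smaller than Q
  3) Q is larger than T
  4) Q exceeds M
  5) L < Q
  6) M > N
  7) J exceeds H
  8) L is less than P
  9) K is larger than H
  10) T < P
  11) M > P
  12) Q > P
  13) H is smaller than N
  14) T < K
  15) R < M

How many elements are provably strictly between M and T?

The relations place T below M. An element lies strictly between them when it is forced above T and also forced below M.
Above T: {K, P, Q}. Below M: {L, H, R, N, P}.
Intersection: {P} — 1.

1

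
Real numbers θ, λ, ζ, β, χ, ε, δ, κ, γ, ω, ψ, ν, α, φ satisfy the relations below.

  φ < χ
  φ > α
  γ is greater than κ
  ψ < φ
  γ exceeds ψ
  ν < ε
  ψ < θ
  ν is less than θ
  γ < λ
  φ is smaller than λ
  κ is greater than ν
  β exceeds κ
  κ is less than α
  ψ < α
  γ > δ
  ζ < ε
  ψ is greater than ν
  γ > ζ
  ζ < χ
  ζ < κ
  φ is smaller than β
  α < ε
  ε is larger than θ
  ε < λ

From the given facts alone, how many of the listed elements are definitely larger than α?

The elements the relations force above α are φ, β, χ, ε, λ — no chain reaches any other.
That is 5.

5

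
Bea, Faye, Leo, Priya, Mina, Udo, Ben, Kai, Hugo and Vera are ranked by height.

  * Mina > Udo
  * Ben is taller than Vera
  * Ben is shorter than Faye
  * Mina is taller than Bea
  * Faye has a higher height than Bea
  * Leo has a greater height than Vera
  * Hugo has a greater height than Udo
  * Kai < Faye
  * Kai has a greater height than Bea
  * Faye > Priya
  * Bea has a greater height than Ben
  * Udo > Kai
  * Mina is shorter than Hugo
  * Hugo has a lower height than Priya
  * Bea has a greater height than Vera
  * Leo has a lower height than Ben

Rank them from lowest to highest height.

Vera < Leo < Ben < Bea < Kai < Udo < Mina < Hugo < Priya < Faye

The consecutive links are each given: Vera < Leo; Leo < Ben; Ben < Bea; Bea < Kai; Kai < Udo; Udo < Mina; Mina < Hugo; Hugo < Priya; Priya < Faye.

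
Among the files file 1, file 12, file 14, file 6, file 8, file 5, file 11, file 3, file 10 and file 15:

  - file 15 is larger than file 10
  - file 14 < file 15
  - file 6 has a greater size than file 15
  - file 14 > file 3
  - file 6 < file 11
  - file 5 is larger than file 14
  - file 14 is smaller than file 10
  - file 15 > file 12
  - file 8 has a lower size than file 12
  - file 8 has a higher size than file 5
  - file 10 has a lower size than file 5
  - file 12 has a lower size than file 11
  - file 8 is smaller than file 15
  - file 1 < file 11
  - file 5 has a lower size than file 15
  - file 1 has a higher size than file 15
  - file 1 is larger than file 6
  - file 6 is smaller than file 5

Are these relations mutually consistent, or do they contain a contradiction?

inconsistent

We have file 6 < file 5 stated directly, yet also file 5 < file 8 < file 12 < file 15 < file 6 by chaining the others — so file 5 < file 6. Contradiction.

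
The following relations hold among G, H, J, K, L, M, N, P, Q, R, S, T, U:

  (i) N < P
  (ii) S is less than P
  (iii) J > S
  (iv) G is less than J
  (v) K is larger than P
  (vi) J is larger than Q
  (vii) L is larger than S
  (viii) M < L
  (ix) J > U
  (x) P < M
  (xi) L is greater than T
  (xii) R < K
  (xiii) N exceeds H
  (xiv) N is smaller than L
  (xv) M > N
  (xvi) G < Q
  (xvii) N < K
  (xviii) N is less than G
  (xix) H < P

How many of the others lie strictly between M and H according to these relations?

Chaining upward from H reaches: N, P, G, L, Q, J, K.
Chaining downward from M reaches: N, S, P.
Strictly between H and M are those in both lists: N, P — 2 elements.

2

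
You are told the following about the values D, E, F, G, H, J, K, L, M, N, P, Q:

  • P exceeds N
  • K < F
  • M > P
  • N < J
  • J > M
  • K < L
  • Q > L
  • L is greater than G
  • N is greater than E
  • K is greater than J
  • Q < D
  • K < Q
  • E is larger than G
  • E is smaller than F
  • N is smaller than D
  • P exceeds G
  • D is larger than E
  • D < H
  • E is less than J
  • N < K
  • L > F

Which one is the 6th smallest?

J

The consecutive relations fix a unique order: G < E < N < P < M < J < K < F < L < Q < D < H.
The 6th smallest is J.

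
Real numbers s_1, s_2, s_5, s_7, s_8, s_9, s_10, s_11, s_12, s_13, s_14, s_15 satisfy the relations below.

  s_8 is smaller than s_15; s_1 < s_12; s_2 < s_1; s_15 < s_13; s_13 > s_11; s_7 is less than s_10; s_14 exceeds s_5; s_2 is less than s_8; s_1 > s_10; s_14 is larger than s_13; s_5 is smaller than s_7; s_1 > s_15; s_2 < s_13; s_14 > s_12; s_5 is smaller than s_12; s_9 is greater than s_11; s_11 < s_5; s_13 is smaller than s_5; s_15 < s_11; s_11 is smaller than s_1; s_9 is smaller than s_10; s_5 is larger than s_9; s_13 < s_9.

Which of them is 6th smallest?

Piecing the relations together gives one ordering: s_2 < s_8 < s_15 < s_11 < s_13 < s_9 < s_5 < s_7 < s_10 < s_1 < s_12 < s_14.
Counting 6 from the smallest end gives s_9.

s_9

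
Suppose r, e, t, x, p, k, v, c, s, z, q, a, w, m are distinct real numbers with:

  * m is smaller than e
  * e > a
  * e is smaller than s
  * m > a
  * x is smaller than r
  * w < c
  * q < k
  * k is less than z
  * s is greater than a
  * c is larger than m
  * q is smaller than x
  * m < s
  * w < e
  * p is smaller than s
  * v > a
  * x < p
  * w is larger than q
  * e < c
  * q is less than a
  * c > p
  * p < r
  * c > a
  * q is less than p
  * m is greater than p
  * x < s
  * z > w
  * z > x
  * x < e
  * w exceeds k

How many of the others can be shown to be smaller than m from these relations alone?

4

Directly below m: p, a.
One step further: q, x (4 so far).
Nothing else is reachable below m; 4 in all.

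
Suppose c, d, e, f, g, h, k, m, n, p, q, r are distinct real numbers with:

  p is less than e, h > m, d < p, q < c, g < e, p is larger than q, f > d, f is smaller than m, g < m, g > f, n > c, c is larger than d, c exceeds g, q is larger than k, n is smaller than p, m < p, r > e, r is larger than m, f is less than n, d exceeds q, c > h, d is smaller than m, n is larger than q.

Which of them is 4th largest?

n

Piecing the relations together gives one ordering: k < q < d < f < g < m < h < c < n < p < e < r.
The 4th largest is n.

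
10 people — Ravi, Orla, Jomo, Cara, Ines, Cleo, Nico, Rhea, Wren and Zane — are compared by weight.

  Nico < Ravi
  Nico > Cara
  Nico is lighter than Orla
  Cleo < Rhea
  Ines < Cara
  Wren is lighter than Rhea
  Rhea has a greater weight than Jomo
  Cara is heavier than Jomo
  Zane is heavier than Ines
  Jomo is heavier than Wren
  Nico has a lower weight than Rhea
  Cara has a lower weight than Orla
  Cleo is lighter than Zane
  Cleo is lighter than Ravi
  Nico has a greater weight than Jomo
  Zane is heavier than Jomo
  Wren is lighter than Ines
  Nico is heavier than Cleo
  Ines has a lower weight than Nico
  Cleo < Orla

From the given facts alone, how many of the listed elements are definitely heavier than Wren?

Directly above Wren: Jomo, Ines, Rhea.
One step further: Cara, Nico, Zane (6 so far).
One step further: Orla, Ravi (8 so far).
Nothing else is reachable above Wren; 8 in all.

8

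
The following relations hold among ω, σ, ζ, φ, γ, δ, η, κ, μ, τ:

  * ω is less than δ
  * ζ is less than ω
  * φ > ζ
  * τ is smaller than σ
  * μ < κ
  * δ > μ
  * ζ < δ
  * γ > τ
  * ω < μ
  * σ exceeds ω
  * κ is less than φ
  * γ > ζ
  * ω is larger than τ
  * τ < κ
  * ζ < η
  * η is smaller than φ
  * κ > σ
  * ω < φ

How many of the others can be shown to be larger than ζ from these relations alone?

8

The elements the relations force above ζ are η, ω, σ, μ, γ, κ, φ, δ — no chain reaches any other.
That is 8.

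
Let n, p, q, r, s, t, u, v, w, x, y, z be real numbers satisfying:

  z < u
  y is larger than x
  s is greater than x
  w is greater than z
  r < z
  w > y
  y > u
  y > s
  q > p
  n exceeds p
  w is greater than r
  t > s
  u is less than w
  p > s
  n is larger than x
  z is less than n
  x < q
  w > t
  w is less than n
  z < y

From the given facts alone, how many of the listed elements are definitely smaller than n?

9

Directly below n: x, z, w, p.
One step further: s, r, t, u, y (9 so far).
No other element is forced below n by the given relations, so the count is 9.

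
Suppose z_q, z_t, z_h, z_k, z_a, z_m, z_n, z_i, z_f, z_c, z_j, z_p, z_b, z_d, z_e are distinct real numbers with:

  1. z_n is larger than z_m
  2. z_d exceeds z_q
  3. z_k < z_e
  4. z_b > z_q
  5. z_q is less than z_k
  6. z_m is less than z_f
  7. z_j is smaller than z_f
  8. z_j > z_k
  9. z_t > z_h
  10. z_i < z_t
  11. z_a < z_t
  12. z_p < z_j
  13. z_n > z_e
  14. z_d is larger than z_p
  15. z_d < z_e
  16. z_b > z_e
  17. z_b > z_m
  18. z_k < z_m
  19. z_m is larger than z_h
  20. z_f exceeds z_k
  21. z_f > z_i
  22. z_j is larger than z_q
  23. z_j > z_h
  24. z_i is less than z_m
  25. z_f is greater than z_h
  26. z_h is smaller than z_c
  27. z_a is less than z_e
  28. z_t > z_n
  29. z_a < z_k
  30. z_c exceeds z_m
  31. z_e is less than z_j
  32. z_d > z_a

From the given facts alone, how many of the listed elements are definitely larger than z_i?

From z_i the given relations immediately reach z_m, z_f, z_t.
From those, z_b, z_n, z_c — 6 in total.
No other element is forced above z_i by the given relations, so the count is 6.

6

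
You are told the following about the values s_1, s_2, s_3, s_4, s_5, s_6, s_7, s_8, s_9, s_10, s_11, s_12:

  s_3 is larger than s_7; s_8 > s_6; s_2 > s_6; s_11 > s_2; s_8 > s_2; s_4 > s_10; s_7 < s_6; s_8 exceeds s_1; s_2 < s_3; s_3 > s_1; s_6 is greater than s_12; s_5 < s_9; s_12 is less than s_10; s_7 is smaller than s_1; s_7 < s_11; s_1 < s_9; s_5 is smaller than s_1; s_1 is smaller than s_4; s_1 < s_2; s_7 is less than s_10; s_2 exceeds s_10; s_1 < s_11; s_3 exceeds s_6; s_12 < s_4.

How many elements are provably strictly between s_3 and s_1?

The relations place s_1 below s_3. An element lies strictly between them when it is forced above s_1 and also forced below s_3.
Above s_1: {s_4, s_9, s_2, s_11, s_8}. Below s_3: {s_7, s_5, s_12, s_6, s_10, s_2}.
Intersection: {s_2} — 1.

1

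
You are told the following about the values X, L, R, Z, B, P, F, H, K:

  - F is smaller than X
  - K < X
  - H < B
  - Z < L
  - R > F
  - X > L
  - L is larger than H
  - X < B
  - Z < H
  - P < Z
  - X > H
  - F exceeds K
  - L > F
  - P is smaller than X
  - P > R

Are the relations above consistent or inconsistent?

consistent

Every relation is compatible with K < F < R < P < Z < H < L < X < B; the set is consistent.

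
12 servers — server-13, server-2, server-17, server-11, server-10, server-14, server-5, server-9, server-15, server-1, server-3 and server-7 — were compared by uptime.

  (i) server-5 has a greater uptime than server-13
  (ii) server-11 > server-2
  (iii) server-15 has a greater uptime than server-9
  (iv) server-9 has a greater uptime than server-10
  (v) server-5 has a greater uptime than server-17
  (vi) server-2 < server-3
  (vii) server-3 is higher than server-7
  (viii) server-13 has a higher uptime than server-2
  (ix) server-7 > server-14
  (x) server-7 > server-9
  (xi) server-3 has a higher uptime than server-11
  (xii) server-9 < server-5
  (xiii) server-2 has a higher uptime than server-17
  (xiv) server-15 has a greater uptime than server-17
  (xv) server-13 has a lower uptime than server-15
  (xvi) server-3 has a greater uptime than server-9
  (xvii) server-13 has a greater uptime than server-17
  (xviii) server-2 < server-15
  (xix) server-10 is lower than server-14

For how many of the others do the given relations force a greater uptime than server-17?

6

Directly above server-17: server-2, server-13, server-15, server-5.
One step further: server-11, server-3 (6 so far).
No other element is forced above server-17 by the given relations, so the count is 6.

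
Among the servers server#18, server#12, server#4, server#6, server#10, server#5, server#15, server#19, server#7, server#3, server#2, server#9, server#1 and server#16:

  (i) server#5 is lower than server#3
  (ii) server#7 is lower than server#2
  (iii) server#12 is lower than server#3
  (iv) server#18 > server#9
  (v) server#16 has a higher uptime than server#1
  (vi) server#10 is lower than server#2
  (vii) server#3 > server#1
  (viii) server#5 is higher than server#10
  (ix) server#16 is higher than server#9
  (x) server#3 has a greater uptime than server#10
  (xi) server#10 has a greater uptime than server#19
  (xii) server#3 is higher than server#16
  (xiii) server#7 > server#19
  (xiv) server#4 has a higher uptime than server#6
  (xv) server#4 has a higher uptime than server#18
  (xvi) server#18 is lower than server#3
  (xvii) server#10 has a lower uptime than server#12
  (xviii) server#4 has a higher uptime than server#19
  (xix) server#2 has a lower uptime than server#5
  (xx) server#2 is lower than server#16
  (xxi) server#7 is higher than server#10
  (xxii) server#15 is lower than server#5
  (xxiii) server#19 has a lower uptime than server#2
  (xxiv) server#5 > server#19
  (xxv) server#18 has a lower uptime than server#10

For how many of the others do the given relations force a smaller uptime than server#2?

Directly below server#2: server#19, server#10, server#7.
One step further: server#18 (4 so far).
One step further: server#9 (5 so far).
Nothing else is reachable below server#2; 5 in all.

5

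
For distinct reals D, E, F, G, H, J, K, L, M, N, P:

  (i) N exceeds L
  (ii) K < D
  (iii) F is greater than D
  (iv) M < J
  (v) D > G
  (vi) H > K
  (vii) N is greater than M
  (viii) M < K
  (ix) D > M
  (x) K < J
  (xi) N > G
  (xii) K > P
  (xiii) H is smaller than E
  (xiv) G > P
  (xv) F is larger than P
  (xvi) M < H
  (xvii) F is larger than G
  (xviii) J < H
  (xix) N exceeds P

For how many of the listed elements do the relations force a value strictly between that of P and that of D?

Chaining upward from P reaches: K, J, G, H, F, N, E.
Chaining downward from D reaches: M, K, G.
Strictly between P and D are those in both lists: K, G — 2 elements.

2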